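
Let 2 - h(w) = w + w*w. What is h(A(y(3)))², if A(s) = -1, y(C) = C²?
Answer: 4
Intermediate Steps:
h(w) = 2 - w - w² (h(w) = 2 - (w + w*w) = 2 - (w + w²) = 2 + (-w - w²) = 2 - w - w²)
h(A(y(3)))² = (2 - 1*(-1) - 1*(-1)²)² = (2 + 1 - 1*1)² = (2 + 1 - 1)² = 2² = 4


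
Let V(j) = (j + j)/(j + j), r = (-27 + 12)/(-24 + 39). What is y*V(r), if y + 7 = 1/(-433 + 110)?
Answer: -2262/323 ≈ -7.0031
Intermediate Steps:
y = -2262/323 (y = -7 + 1/(-433 + 110) = -7 + 1/(-323) = -7 - 1/323 = -2262/323 ≈ -7.0031)
r = -1 (r = -15/15 = -15*1/15 = -1)
V(j) = 1 (V(j) = (2*j)/((2*j)) = (2*j)*(1/(2*j)) = 1)
y*V(r) = -2262/323*1 = -2262/323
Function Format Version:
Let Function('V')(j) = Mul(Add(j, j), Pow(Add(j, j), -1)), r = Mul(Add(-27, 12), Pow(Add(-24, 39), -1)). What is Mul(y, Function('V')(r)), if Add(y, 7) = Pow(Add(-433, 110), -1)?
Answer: Rational(-2262, 323) ≈ -7.0031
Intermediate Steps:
y = Rational(-2262, 323) (y = Add(-7, Pow(Add(-433, 110), -1)) = Add(-7, Pow(-323, -1)) = Add(-7, Rational(-1, 323)) = Rational(-2262, 323) ≈ -7.0031)
r = -1 (r = Mul(-15, Pow(15, -1)) = Mul(-15, Rational(1, 15)) = -1)
Function('V')(j) = 1 (Function('V')(j) = Mul(Mul(2, j), Pow(Mul(2, j), -1)) = Mul(Mul(2, j), Mul(Rational(1, 2), Pow(j, -1))) = 1)
Mul(y, Function('V')(r)) = Mul(Rational(-2262, 323), 1) = Rational(-2262, 323)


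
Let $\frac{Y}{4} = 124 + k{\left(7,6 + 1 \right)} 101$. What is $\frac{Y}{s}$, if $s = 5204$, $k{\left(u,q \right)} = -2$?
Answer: $- \frac{78}{1301} \approx -0.059954$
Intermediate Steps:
$Y = -312$ ($Y = 4 \left(124 - 202\right) = 4 \left(-78\right) = -312$)
$\frac{Y}{s} = - \frac{312}{5204} = \left(-312\right) \frac{1}{5204} = - \frac{78}{1301}$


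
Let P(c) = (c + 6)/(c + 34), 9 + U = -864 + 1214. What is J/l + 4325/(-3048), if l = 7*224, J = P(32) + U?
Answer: -657763/547624 ≈ -1.2011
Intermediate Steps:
U = 341 (U = -9 + (-864 + 1214) = -9 + 350 = 341)
P(c) = (6 + c)/(34 + c)
J = 11272/33 (J = (6 + 32)/(34 + 32) + 341 = 38/66 + 341 = (1/66)*38 + 341 = 19/33 + 341 = 11272/33 ≈ 341.58)
l = 1568
J/l + 4325/(-3048) = (11272/33)/1568 + 4325/(-3048) = (11272/33)*(1/1568) + 4325*(-1/3048) = 1409/6468 - 4325/3048 = -657763/547624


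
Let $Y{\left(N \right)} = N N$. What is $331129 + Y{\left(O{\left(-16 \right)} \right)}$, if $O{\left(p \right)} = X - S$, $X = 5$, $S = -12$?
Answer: $331418$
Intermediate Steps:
$O{\left(p \right)} = 17$ ($O{\left(p \right)} = 5 - -12 = 5 + 12 = 17$)
$Y{\left(N \right)} = N^{2}$
$331129 + Y{\left(O{\left(-16 \right)} \right)} = 331129 + 17^{2} = 331129 + 289 = 331418$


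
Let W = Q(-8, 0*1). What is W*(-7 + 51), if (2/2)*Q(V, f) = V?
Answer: -352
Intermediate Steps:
Q(V, f) = V
W = -8
W*(-7 + 51) = -8*(-7 + 51) = -8*44 = -352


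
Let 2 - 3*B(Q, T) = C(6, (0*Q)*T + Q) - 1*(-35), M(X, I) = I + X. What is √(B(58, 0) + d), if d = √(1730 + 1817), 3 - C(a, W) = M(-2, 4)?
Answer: √(-102 + 9*√3547)/3 ≈ 6.9443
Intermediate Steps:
C(a, W) = 1 (C(a, W) = 3 - (4 - 2) = 3 - 1*2 = 3 - 2 = 1)
B(Q, T) = -34/3 (B(Q, T) = ⅔ - (1 - 1*(-35))/3 = ⅔ - (1 + 35)/3 = ⅔ - ⅓*36 = ⅔ - 12 = -34/3)
d = √3547 ≈ 59.557
√(B(58, 0) + d) = √(-34/3 + √3547)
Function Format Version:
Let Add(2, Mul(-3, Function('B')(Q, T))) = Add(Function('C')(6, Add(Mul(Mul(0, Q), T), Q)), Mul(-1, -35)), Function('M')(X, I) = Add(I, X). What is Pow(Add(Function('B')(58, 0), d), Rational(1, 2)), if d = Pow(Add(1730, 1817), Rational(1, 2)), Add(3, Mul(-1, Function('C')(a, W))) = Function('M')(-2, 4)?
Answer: Mul(Rational(1, 3), Pow(Add(-102, Mul(9, Pow(3547, Rational(1, 2)))), Rational(1, 2))) ≈ 6.9443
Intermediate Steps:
Function('C')(a, W) = 1 (Function('C')(a, W) = Add(3, Mul(-1, Add(4, -2))) = Add(3, Mul(-1, 2)) = Add(3, -2) = 1)
Function('B')(Q, T) = Rational(-34, 3) (Function('B')(Q, T) = Add(Rational(2, 3), Mul(Rational(-1, 3), Add(1, Mul(-1, -35)))) = Add(Rational(2, 3), Mul(Rational(-1, 3), Add(1, 35))) = Add(Rational(2, 3), Mul(Rational(-1, 3), 36)) = Add(Rational(2, 3), -12) = Rational(-34, 3))
d = Pow(3547, Rational(1, 2)) ≈ 59.557
Pow(Add(Function('B')(58, 0), d), Rational(1, 2)) = Pow(Add(Rational(-34, 3), Pow(3547, Rational(1, 2))), Rational(1, 2))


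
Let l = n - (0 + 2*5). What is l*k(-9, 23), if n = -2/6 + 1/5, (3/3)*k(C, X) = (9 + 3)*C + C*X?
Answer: 3192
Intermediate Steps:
k(C, X) = 12*C + C*X (k(C, X) = (9 + 3)*C + C*X = 12*C + C*X)
n = -2/15 (n = -2*⅙ + 1*(⅕) = -⅓ + ⅕ = -2/15 ≈ -0.13333)
l = -152/15 (l = -2/15 - (0 + 2*5) = -2/15 - (0 + 10) = -2/15 - 1*10 = -2/15 - 10 = -152/15 ≈ -10.133)
l*k(-9, 23) = -(-456)*(12 + 23)/5 = -(-456)*35/5 = -152/15*(-315) = 3192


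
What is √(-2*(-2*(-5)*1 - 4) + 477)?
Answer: √465 ≈ 21.564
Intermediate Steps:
√(-2*(-2*(-5)*1 - 4) + 477) = √(-2*(10*1 - 4) + 477) = √(-2*(10 - 4) + 477) = √(-2*6 + 477) = √(-12 + 477) = √465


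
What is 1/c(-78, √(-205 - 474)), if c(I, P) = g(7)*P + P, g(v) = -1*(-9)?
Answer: -I*√679/6790 ≈ -0.0038376*I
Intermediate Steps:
g(v) = 9
c(I, P) = 10*P (c(I, P) = 9*P + P = 10*P)
1/c(-78, √(-205 - 474)) = 1/(10*√(-205 - 474)) = 1/(10*√(-679)) = 1/(10*(I*√679)) = 1/(10*I*√679) = -I*√679/6790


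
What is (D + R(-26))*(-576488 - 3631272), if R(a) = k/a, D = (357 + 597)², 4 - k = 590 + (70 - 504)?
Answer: -49784465891840/13 ≈ -3.8296e+12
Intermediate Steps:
k = -152 (k = 4 - (590 + (70 - 504)) = 4 - (590 - 434) = 4 - 1*156 = 4 - 156 = -152)
D = 910116 (D = 954² = 910116)
R(a) = -152/a
(D + R(-26))*(-576488 - 3631272) = (910116 - 152/(-26))*(-576488 - 3631272) = (910116 - 152*(-1/26))*(-4207760) = (910116 + 76/13)*(-4207760) = (11831584/13)*(-4207760) = -49784465891840/13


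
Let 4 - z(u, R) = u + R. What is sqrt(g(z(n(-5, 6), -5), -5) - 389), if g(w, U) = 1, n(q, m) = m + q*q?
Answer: 2*I*sqrt(97) ≈ 19.698*I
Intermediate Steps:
n(q, m) = m + q**2
z(u, R) = 4 - R - u (z(u, R) = 4 - (u + R) = 4 - (R + u) = 4 + (-R - u) = 4 - R - u)
sqrt(g(z(n(-5, 6), -5), -5) - 389) = sqrt(1 - 389) = sqrt(-388) = 2*I*sqrt(97)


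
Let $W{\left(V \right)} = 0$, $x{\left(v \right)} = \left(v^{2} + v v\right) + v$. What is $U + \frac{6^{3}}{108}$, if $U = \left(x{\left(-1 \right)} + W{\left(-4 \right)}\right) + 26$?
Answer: $29$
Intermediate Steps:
$x{\left(v \right)} = v + 2 v^{2}$ ($x{\left(v \right)} = \left(v^{2} + v^{2}\right) + v = 2 v^{2} + v = v + 2 v^{2}$)
$U = 27$ ($U = \left(- (1 + 2 \left(-1\right)) + 0\right) + 26 = \left(- (1 - 2) + 0\right) + 26 = \left(\left(-1\right) \left(-1\right) + 0\right) + 26 = \left(1 + 0\right) + 26 = 1 + 26 = 27$)
$U + \frac{6^{3}}{108} = 27 + \frac{6^{3}}{108} = 27 + 216 \cdot \frac{1}{108} = 27 + 2 = 29$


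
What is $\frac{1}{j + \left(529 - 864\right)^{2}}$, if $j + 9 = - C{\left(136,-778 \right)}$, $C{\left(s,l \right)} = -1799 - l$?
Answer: $\frac{1}{113237} \approx 8.831 \cdot 10^{-6}$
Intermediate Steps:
$j = 1012$ ($j = -9 - \left(-1799 - -778\right) = -9 - \left(-1799 + 778\right) = -9 - -1021 = -9 + 1021 = 1012$)
$\frac{1}{j + \left(529 - 864\right)^{2}} = \frac{1}{1012 + \left(529 - 864\right)^{2}} = \frac{1}{1012 + \left(-335\right)^{2}} = \frac{1}{1012 + 112225} = \frac{1}{113237}$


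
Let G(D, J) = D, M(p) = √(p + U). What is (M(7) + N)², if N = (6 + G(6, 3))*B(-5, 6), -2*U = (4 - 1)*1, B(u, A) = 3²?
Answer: (216 + √22)²/4 ≈ 12176.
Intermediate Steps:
B(u, A) = 9
U = -3/2 (U = -(4 - 1)/2 = -3/2 ≈ -1.5000)
M(p) = √(-3/2 + p) (M(p) = √(p - 3/2) = √(-3/2 + p))
N = 108 (N = (6 + 6)*9 = 12*9 = 108)
(M(7) + N)² = (√(-6 + 4*7)/2 + 108)² = (√(-6 + 28)/2 + 108)² = (√22/2 + 108)² = (108 + √22/2)²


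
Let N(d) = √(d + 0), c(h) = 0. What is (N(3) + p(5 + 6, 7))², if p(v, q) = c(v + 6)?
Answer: 3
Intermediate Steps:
N(d) = √d
p(v, q) = 0
(N(3) + p(5 + 6, 7))² = (√3 + 0)² = (√3)² = 3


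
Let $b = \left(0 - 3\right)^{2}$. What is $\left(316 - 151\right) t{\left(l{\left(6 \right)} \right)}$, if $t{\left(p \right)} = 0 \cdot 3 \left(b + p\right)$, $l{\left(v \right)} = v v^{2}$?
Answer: $0$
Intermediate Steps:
$l{\left(v \right)} = v^{3}$
$b = 9$ ($b = \left(-3\right)^{2} = 9$)
$t{\left(p \right)} = 0$ ($t{\left(p \right)} = 0 \cdot 3 \left(9 + p\right) = 0 \left(9 + p\right) = 0$)
$\left(316 - 151\right) t{\left(l{\left(6 \right)} \right)} = \left(316 - 151\right) 0 = 165 \cdot 0 = 0$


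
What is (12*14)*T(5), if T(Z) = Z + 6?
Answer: 1848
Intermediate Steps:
T(Z) = 6 + Z
(12*14)*T(5) = (12*14)*(6 + 5) = 168*11 = 1848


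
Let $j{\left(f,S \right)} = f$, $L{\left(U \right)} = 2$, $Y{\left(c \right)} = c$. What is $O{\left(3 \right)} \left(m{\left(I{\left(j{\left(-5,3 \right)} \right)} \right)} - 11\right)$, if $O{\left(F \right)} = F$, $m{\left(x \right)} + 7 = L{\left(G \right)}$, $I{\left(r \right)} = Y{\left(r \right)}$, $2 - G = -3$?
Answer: $-48$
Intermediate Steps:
$G = 5$ ($G = 2 - -3 = 2 + 3 = 5$)
$I{\left(r \right)} = r$
$m{\left(x \right)} = -5$ ($m{\left(x \right)} = -7 + 2 = -5$)
$O{\left(3 \right)} \left(m{\left(I{\left(j{\left(-5,3 \right)} \right)} \right)} - 11\right) = 3 \left(-5 - 11\right) = 3 \left(-16\right) = -48$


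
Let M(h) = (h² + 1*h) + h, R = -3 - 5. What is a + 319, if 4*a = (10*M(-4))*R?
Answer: 159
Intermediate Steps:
R = -8
M(h) = h² + 2*h (M(h) = (h² + h) + h = (h + h²) + h = h² + 2*h)
a = -160 (a = ((10*(-4*(2 - 4)))*(-8))/4 = ((10*(-4*(-2)))*(-8))/4 = ((10*8)*(-8))/4 = (80*(-8))/4 = (¼)*(-640) = -160)
a + 319 = -160 + 319 = 159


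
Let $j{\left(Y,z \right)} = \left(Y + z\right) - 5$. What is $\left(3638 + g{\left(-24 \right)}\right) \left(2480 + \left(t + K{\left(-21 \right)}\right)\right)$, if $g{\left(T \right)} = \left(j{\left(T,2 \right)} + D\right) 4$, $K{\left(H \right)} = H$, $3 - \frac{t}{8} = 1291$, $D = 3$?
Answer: $-27786990$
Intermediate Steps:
$t = -10304$ ($t = 24 - 10328 = -10304$)
$j{\left(Y,z \right)} = -5 + Y + z$
$g{\left(T \right)} = 4 T$ ($g{\left(T \right)} = \left(\left(-5 + T + 2\right) + 3\right) 4 = \left(\left(-3 + T\right) + 3\right) 4 = T 4 = 4 T$)
$\left(3638 + g{\left(-24 \right)}\right) \left(2480 + \left(t + K{\left(-21 \right)}\right)\right) = \left(3638 + 4 \left(-24\right)\right) \left(2480 - 10325\right) = \left(3638 - 96\right) \left(2480 - 10325\right) = 3542 \left(-7845\right) = -27786990$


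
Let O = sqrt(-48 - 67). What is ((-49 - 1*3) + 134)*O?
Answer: 82*I*sqrt(115) ≈ 879.35*I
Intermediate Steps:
O = I*sqrt(115) (O = sqrt(-115) = I*sqrt(115) ≈ 10.724*I)
((-49 - 1*3) + 134)*O = ((-49 - 1*3) + 134)*(I*sqrt(115)) = ((-49 - 3) + 134)*(I*sqrt(115)) = (-52 + 134)*(I*sqrt(115)) = 82*(I*sqrt(115)) = 82*I*sqrt(115)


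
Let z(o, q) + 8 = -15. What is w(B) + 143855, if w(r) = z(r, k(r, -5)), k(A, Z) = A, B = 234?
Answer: 143832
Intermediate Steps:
z(o, q) = -23 (z(o, q) = -8 - 15 = -23)
w(r) = -23
w(B) + 143855 = -23 + 143855 = 143832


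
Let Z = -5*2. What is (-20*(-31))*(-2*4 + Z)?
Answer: -11160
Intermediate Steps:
Z = -10
(-20*(-31))*(-2*4 + Z) = (-20*(-31))*(-2*4 - 10) = 620*(-8 - 10) = 620*(-18) = -11160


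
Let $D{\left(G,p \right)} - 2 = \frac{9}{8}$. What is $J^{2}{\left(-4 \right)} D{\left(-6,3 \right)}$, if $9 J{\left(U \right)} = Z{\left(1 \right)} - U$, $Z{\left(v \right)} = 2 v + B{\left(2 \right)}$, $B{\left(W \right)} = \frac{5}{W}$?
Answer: $\frac{7225}{2592} \approx 2.7874$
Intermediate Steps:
$Z{\left(v \right)} = \frac{5}{2} + 2 v$ ($Z{\left(v \right)} = 2 v + \frac{5}{2} = \frac{5}{2} + 2 v$)
$J{\left(U \right)} = \frac{1}{2} - \frac{U}{9}$ ($J{\left(U \right)} = \frac{\left(\frac{5}{2} + 2 \cdot 1\right) - U}{9} = \frac{\left(\frac{5}{2} + 2\right) - U}{9} = \frac{\frac{9}{2} - U}{9} = \frac{1}{2} - \frac{U}{9}$)
$D{\left(G,p \right)} = \frac{25}{8}$ ($D{\left(G,p \right)} = 2 + \frac{9}{8} = \frac{25}{8}$)
$J^{2}{\left(-4 \right)} D{\left(-6,3 \right)} = \left(\frac{1}{2} - - \frac{4}{9}\right)^{2} \cdot \frac{25}{8} = \left(\frac{1}{2} + \frac{4}{9}\right)^{2} \cdot \frac{25}{8} = \left(\frac{17}{18}\right)^{2} \cdot \frac{25}{8} = \frac{289}{324} \cdot \frac{25}{8} = \frac{7225}{2592}$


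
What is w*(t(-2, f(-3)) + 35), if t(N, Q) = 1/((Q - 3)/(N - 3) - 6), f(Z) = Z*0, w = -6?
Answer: -1880/9 ≈ -208.89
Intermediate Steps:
f(Z) = 0
t(N, Q) = 1/(-6 + (-3 + Q)/(-3 + N)) (t(N, Q) = 1/((-3 + Q)/(-3 + N) - 6) = 1/(-6 + (-3 + Q)/(-3 + N)))
w*(t(-2, f(-3)) + 35) = -6*((-3 - 2)/(15 + 0 - 6*(-2)) + 35) = -6*(-5/(15 + 0 + 12) + 35) = -6*(-5/27 + 35) = -6*940/27 = -1880/9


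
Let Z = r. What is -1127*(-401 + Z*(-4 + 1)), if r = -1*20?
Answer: 384307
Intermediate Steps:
r = -20
Z = -20
-1127*(-401 + Z*(-4 + 1)) = -1127*(-401 - 20*(-4 + 1)) = -1127*(-401 - 20*(-3)) = -1127*(-401 + 60) = -1127*(-341) = 384307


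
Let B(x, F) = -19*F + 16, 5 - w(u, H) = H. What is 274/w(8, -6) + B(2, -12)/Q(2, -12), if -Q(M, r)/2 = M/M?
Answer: -1068/11 ≈ -97.091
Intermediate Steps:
Q(M, r) = -2 (Q(M, r) = -2*M/M = -2*1 = -2)
w(u, H) = 5 - H
B(x, F) = 16 - 19*F
274/w(8, -6) + B(2, -12)/Q(2, -12) = 274/(5 - 1*(-6)) + (16 - 19*(-12))/(-2) = 274/(5 + 6) + (16 + 228)*(-½) = 274/11 + 244*(-½) = 274*(1/11) - 122 = 274/11 - 122 = -1068/11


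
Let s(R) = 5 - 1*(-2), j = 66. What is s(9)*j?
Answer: 462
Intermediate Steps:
s(R) = 7 (s(R) = 5 + 2 = 7)
s(9)*j = 7*66 = 462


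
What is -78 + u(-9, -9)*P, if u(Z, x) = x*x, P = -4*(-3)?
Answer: 894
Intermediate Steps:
P = 12
u(Z, x) = x**2
-78 + u(-9, -9)*P = -78 + (-9)**2*12 = -78 + 81*12 = -78 + 972 = 894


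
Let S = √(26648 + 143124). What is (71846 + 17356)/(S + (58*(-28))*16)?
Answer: -579456192/168749621 - 44601*√42443/168749621 ≈ -3.4883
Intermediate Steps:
S = 2*√42443 (S = √169772 = 2*√42443 ≈ 412.03)
(71846 + 17356)/(S + (58*(-28))*16) = (71846 + 17356)/(2*√42443 + (58*(-28))*16) = 89202/(2*√42443 - 1624*16) = 89202/(2*√42443 - 25984) = 89202/(-25984 + 2*√42443)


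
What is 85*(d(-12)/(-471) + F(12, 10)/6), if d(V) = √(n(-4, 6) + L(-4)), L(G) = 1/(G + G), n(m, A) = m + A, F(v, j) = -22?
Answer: -935/3 - 85*√30/1884 ≈ -311.91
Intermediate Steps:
n(m, A) = A + m
L(G) = 1/(2*G)
d(V) = √30/4 (d(V) = √((6 - 4) + (½)/(-4)) = √(2 + (½)*(-¼)) = √(2 - ⅛) = √(15/8) = √30/4)
85*(d(-12)/(-471) + F(12, 10)/6) = 85*((√30/4)/(-471) - 22/6) = 85*((√30/4)*(-1/471) - 22*⅙) = 85*(-√30/1884 - 11/3) = 85*(-11/3 - √30/1884) = -935/3 - 85*√30/1884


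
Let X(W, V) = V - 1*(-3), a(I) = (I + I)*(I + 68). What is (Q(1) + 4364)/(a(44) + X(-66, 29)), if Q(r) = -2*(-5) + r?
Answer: 4375/9888 ≈ 0.44246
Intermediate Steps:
a(I) = 2*I*(68 + I) (a(I) = (2*I)*(68 + I) = 2*I*(68 + I))
Q(r) = 10 + r
X(W, V) = 3 + V (X(W, V) = V + 3 = 3 + V)
(Q(1) + 4364)/(a(44) + X(-66, 29)) = ((10 + 1) + 4364)/(2*44*(68 + 44) + (3 + 29)) = (11 + 4364)/(2*44*112 + 32) = 4375/(9856 + 32) = 4375/9888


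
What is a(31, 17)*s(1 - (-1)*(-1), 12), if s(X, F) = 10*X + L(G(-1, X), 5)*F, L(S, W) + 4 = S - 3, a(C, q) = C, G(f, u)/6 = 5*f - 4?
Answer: -22692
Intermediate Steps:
G(f, u) = -24 + 30*f (G(f, u) = 6*(5*f - 4) = 6*(-4 + 5*f) = -24 + 30*f)
L(S, W) = -7 + S (L(S, W) = -4 + (S - 3) = -4 + (-3 + S) = -7 + S)
s(X, F) = -61*F + 10*X (s(X, F) = 10*X + (-7 + (-24 + 30*(-1)))*F = 10*X + (-7 + (-24 - 30))*F = 10*X + (-7 - 54)*F = 10*X - 61*F = -61*F + 10*X)
a(31, 17)*s(1 - (-1)*(-1), 12) = 31*(-61*12 + 10*(1 - (-1)*(-1))) = 31*(-732 + 10*(1 - 1*1)) = 31*(-732 + 10*(1 - 1)) = 31*(-732 + 10*0) = 31*(-732 + 0) = 31*(-732) = -22692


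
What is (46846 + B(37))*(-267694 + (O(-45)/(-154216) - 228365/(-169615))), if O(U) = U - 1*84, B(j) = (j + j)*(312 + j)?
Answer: -12721468994727185388/653933671 ≈ -1.9454e+10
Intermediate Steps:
B(j) = 2*j*(312 + j) (B(j) = (2*j)*(312 + j) = 2*j*(312 + j))
O(U) = -84 + U (O(U) = U - 84 = -84 + U)
(46846 + B(37))*(-267694 + (O(-45)/(-154216) - 228365/(-169615))) = (46846 + 2*37*(312 + 37))*(-267694 + ((-84 - 45)/(-154216) - 228365/(-169615))) = (46846 + 2*37*349)*(-267694 + (-129*(-1/154216) - 228365*(-1/169615))) = (46846 + 25826)*(-267694 + (129/154216 + 45673/33923)) = 72672*(-267694 + 7047883435/5231469368) = 72672*(-1400425913113957/5231469368) = -12721468994727185388/653933671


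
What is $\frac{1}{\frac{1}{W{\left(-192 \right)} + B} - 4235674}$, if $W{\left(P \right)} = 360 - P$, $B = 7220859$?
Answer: $- \frac{7221411}{30587542816013} \approx -2.3609 \cdot 10^{-7}$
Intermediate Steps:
$\frac{1}{\frac{1}{W{\left(-192 \right)} + B} - 4235674} = \frac{1}{\frac{1}{\left(360 - -192\right) + 7220859} - 4235674} = \frac{1}{\frac{1}{\left(360 + 192\right) + 7220859} - 4235674} = \frac{1}{\frac{1}{552 + 7220859} - 4235674} = \frac{1}{\frac{1}{7221411} - 4235674} = \frac{1}{- \frac{30587542816013}{7221411}} = - \frac{7221411}{30587542816013}$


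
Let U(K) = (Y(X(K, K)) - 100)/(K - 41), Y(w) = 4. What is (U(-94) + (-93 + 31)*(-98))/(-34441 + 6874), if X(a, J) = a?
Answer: -273452/1240515 ≈ -0.22043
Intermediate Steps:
U(K) = -96/(-41 + K) (U(K) = (4 - 100)/(K - 41) = -96/(-41 + K))
(U(-94) + (-93 + 31)*(-98))/(-34441 + 6874) = (-96/(-41 - 94) + (-93 + 31)*(-98))/(-34441 + 6874) = (-96/(-135) - 62*(-98))/(-27567) = (-96*(-1/135) + 6076)*(-1/27567) = (32/45 + 6076)*(-1/27567) = (273452/45)*(-1/27567) = -273452/1240515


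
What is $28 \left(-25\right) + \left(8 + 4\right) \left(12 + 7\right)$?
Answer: $-472$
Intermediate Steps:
$28 \left(-25\right) + \left(8 + 4\right) \left(12 + 7\right) = -700 + 12 \cdot 19 = -700 + 228 = -472$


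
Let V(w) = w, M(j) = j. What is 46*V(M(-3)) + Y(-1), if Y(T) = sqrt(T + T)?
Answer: -138 + I*sqrt(2) ≈ -138.0 + 1.4142*I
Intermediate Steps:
Y(T) = sqrt(2)*sqrt(T) (Y(T) = sqrt(2*T) = sqrt(2)*sqrt(T))
46*V(M(-3)) + Y(-1) = 46*(-3) + sqrt(2)*sqrt(-1) = -138 + sqrt(2)*I = -138 + I*sqrt(2)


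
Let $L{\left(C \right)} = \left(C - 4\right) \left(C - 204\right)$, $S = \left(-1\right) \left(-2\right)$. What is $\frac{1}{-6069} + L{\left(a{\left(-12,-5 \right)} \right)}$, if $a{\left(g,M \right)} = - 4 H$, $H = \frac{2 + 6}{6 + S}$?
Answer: $\frac{10098815}{6069} \approx 1664.0$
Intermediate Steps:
$S = 2$
$H = 1$ ($H = \frac{2 + 6}{6 + 2} = \frac{8}{8} = 8 \cdot \frac{1}{8} = 1$)
$a{\left(g,M \right)} = -4$ ($a{\left(g,M \right)} = \left(-4\right) 1 = -4$)
$L{\left(C \right)} = \left(-204 + C\right) \left(-4 + C\right)$ ($L{\left(C \right)} = \left(-4 + C\right) \left(-204 + C\right) = \left(-204 + C\right) \left(-4 + C\right)$)
$\frac{1}{-6069} + L{\left(a{\left(-12,-5 \right)} \right)} = \frac{1}{-6069} + \left(816 + \left(-4\right)^{2} - -832\right) = - \frac{1}{6069} + \left(816 + 16 + 832\right) = - \frac{1}{6069} + 1664 = \frac{10098815}{6069}$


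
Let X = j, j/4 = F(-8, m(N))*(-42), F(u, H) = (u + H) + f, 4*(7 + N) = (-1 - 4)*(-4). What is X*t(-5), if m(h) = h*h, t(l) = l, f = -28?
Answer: -26880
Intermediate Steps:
N = -2 (N = -7 + ((-1 - 4)*(-4))/4 = -7 + (-5*(-4))/4 = -7 + (1/4)*20 = -7 + 5 = -2)
m(h) = h**2
F(u, H) = -28 + H + u (F(u, H) = (u + H) - 28 = (H + u) - 28 = -28 + H + u)
j = 5376 (j = 4*((-28 + (-2)**2 - 8)*(-42)) = 4*((-28 + 4 - 8)*(-42)) = 4*(-32*(-42)) = 4*1344 = 5376)
X = 5376
X*t(-5) = 5376*(-5) = -26880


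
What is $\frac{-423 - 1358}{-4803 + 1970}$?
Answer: $\frac{1781}{2833} \approx 0.62866$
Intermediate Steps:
$\frac{-423 - 1358}{-4803 + 1970} = \frac{-423 + \left(-2224 + 866\right)}{-2833} = \left(-423 - 1358\right) \left(- \frac{1}{2833}\right) = \left(-1781\right) \left(- \frac{1}{2833}\right) = \frac{1781}{2833}$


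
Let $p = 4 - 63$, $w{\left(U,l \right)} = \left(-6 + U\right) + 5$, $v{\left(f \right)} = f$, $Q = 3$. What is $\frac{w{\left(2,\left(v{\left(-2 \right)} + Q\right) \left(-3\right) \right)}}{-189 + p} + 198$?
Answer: $\frac{49103}{248} \approx 198.0$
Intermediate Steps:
$w{\left(U,l \right)} = -1 + U$
$p = -59$
$\frac{w{\left(2,\left(v{\left(-2 \right)} + Q\right) \left(-3\right) \right)}}{-189 + p} + 198 = \frac{-1 + 2}{-189 - 59} + 198 = \frac{1}{-248} \cdot 1 + 198 = \left(- \frac{1}{248}\right) 1 + 198 = - \frac{1}{248} + 198 = \frac{49103}{248}$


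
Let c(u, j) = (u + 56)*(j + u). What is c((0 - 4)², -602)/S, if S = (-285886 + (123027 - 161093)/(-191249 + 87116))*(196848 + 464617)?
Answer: 1098394884/4922974557042745 ≈ 2.2312e-7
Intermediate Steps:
c(u, j) = (56 + u)*(j + u)
S = -19691898228170980/104133 (S = (-285886 - 38066/(-104133))*661465 = (-285886 - 38066*(-1/104133))*661465 = (-285886 + 38066/104133)*661465 = -29770128772/104133*661465 = -19691898228170980/104133 ≈ -1.8910e+11)
c((0 - 4)², -602)/S = (((0 - 4)²)² + 56*(-602) + 56*(0 - 4)² - 602*(0 - 4)²)/(-19691898228170980/104133) = (((-4)²)² - 33712 + 56*(-4)² - 602*(-4)²)*(-104133/19691898228170980) = (16² - 33712 + 56*16 - 602*16)*(-104133/19691898228170980) = (256 - 33712 + 896 - 9632)*(-104133/19691898228170980) = -42192*(-104133/19691898228170980) = 1098394884/4922974557042745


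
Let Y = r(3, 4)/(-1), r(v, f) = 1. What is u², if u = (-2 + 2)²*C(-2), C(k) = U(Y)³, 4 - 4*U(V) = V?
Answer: 0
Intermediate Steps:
Y = -1 (Y = 1/(-1) = 1*(-1) = -1)
U(V) = 1 - V/4
C(k) = 125/64 (C(k) = (1 - ¼*(-1))³ = (1 + ¼)³ = (5/4)³ = 125/64)
u = 0 (u = (-2 + 2)²*(125/64) = 0²*(125/64) = 0*(125/64) = 0)
u² = 0² = 0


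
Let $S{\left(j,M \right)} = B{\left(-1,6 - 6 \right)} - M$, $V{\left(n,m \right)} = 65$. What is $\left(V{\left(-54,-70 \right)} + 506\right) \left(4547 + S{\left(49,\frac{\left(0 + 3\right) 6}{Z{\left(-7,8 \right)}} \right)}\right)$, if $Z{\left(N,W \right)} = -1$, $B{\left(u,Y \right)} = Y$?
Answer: $2606615$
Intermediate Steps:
$S{\left(j,M \right)} = - M$ ($S{\left(j,M \right)} = \left(6 - 6\right) - M = 0 - M = - M$)
$\left(V{\left(-54,-70 \right)} + 506\right) \left(4547 + S{\left(49,\frac{\left(0 + 3\right) 6}{Z{\left(-7,8 \right)}} \right)}\right) = \left(65 + 506\right) \left(4547 - \frac{\left(0 + 3\right) 6}{-1}\right) = 571 \left(4547 - 3 \cdot 6 \left(-1\right)\right) = 571 \left(4547 - 18 \left(-1\right)\right) = 571 \left(4547 - -18\right) = 571 \left(4547 + 18\right) = 571 \cdot 4565 = 2606615$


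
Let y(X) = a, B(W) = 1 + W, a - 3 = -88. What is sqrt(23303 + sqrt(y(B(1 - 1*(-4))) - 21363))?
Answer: sqrt(23303 + 2*I*sqrt(5362)) ≈ 152.65 + 0.4797*I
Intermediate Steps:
a = -85 (a = 3 - 88 = -85)
y(X) = -85
sqrt(23303 + sqrt(y(B(1 - 1*(-4))) - 21363)) = sqrt(23303 + sqrt(-85 - 21363)) = sqrt(23303 + sqrt(-21448)) = sqrt(23303 + 2*I*sqrt(5362))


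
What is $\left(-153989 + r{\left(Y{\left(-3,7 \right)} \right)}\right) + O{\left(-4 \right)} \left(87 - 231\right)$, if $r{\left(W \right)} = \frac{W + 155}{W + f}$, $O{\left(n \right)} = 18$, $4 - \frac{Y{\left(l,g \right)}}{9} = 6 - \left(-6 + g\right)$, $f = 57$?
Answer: $- \frac{3757871}{24} \approx -1.5658 \cdot 10^{5}$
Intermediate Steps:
$Y{\left(l,g \right)} = -72 + 9 g$ ($Y{\left(l,g \right)} = 36 - 9 \left(6 - \left(-6 + g\right)\right) = 36 - 9 \left(12 - g\right) = 36 + \left(-108 + 9 g\right) = -72 + 9 g$)
$r{\left(W \right)} = \frac{155 + W}{57 + W}$ ($r{\left(W \right)} = \frac{W + 155}{W + 57} = \frac{155 + W}{57 + W}$)
$\left(-153989 + r{\left(Y{\left(-3,7 \right)} \right)}\right) + O{\left(-4 \right)} \left(87 - 231\right) = \left(-153989 + \frac{155 + \left(-72 + 9 \cdot 7\right)}{57 + \left(-72 + 9 \cdot 7\right)}\right) + 18 \left(87 - 231\right) = \left(-153989 + \frac{155 + \left(-72 + 63\right)}{57 + \left(-72 + 63\right)}\right) + 18 \left(-144\right) = \left(-153989 + \frac{155 - 9}{57 - 9}\right) - 2592 = \left(-153989 + \frac{1}{48} \cdot 146\right) - 2592 = \left(-153989 + \frac{73}{24}\right) - 2592 = - \frac{3695663}{24} - 2592 = - \frac{3757871}{24}$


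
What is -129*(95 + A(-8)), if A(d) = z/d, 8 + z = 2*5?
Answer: -48891/4 ≈ -12223.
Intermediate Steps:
z = 2 (z = -8 + 2*5 = -8 + 10 = 2)
A(d) = 2/d
-129*(95 + A(-8)) = -129*(95 + 2/(-8)) = -129*(95 + 2*(-⅛)) = -129*(95 - ¼) = -129*379/4 = -48891/4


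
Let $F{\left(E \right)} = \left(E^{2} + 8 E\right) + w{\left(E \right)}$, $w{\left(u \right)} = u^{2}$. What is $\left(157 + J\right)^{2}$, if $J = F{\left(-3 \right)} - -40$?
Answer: $36481$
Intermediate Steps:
$F{\left(E \right)} = 2 E^{2} + 8 E$ ($F{\left(E \right)} = \left(E^{2} + 8 E\right) + E^{2} = 2 E^{2} + 8 E$)
$J = 34$ ($J = 2 \left(-3\right) \left(4 - 3\right) - -40 = 2 \left(-3\right) 1 + 40 = -6 + 40 = 34$)
$\left(157 + J\right)^{2} = \left(157 + 34\right)^{2} = 191^{2} = 36481$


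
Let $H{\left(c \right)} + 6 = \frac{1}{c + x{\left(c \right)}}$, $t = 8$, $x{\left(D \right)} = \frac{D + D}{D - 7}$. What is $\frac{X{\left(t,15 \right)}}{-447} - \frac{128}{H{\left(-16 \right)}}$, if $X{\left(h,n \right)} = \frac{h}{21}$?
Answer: $\frac{403699784}{19140093} \approx 21.092$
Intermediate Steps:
$x{\left(D \right)} = \frac{2 D}{-7 + D}$ ($x{\left(D \right)} = \frac{2 D}{D - 7} = \frac{2 D}{-7 + D}$)
$X{\left(h,n \right)} = \frac{h}{21}$ ($X{\left(h,n \right)} = h \frac{1}{21} = \frac{h}{21}$)
$H{\left(c \right)} = -6 + \frac{1}{c + \frac{2 c}{-7 + c}}$
$\frac{X{\left(t,15 \right)}}{-447} - \frac{128}{H{\left(-16 \right)}} = \frac{\frac{1}{21} \cdot 8}{-447} - \frac{128}{\frac{1}{-16} \frac{1}{-5 - 16} \left(-7 - 6 \left(-16\right)^{2} + 31 \left(-16\right)\right)} = \frac{8}{21} \left(- \frac{1}{447}\right) - \frac{128}{\left(- \frac{1}{16}\right) \frac{1}{-21} \left(-7 - 1536 - 496\right)} = - \frac{8}{9387} - \frac{128}{\left(- \frac{1}{16}\right) \left(- \frac{1}{21}\right) \left(-7 - 1536 - 496\right)} = - \frac{8}{9387} - \frac{128}{\left(- \frac{1}{16}\right) \left(- \frac{1}{21}\right) \left(-2039\right)} = - \frac{8}{9387} - \frac{128}{- \frac{2039}{336}} = - \frac{8}{9387} - - \frac{43008}{2039} = - \frac{8}{9387} + \frac{43008}{2039} = \frac{403699784}{19140093}$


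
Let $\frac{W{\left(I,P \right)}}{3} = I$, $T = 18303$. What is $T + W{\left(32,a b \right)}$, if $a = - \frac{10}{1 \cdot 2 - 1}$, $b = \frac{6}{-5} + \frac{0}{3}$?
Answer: $18399$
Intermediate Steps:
$b = - \frac{6}{5}$ ($b = 6 \left(- \frac{1}{5}\right) + 0 \cdot \frac{1}{3} = - \frac{6}{5} + 0 = - \frac{6}{5} \approx -1.2$)
$a = -10$ ($a = - \frac{10}{2 - 1} = - \frac{10}{1} = \left(-10\right) 1 = -10$)
$W{\left(I,P \right)} = 3 I$
$T + W{\left(32,a b \right)} = 18303 + 3 \cdot 32 = 18303 + 96 = 18399$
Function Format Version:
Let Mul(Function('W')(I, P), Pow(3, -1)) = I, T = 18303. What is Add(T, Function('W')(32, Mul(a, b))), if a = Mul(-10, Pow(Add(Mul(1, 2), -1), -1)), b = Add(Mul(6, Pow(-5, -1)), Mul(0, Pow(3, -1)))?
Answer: 18399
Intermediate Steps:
b = Rational(-6, 5) (b = Add(Mul(6, Rational(-1, 5)), Mul(0, Rational(1, 3))) = Add(Rational(-6, 5), 0) = Rational(-6, 5) ≈ -1.2000)
a = -10 (a = Mul(-10, Pow(Add(2, -1), -1)) = Mul(-10, Pow(1, -1)) = Mul(-10, 1) = -10)
Function('W')(I, P) = Mul(3, I)
Add(T, Function('W')(32, Mul(a, b))) = Add(18303, Mul(3, 32)) = Add(18303, 96) = 18399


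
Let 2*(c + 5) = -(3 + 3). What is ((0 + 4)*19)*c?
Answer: -608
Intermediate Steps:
c = -8 (c = -5 + (-(3 + 3))/2 = -5 + (-1*6)/2 = -5 + (½)*(-6) = -5 - 3 = -8)
((0 + 4)*19)*c = ((0 + 4)*19)*(-8) = (4*19)*(-8) = 76*(-8) = -608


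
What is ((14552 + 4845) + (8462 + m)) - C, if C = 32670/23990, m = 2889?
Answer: 73761185/2399 ≈ 30747.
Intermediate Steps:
C = 3267/2399 (C = 32670*(1/23990) = 3267/2399 ≈ 1.3618)
((14552 + 4845) + (8462 + m)) - C = ((14552 + 4845) + (8462 + 2889)) - 1*3267/2399 = (19397 + 11351) - 3267/2399 = 30748 - 3267/2399 = 73761185/2399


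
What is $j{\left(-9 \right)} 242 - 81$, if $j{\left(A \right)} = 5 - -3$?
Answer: $1855$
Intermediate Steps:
$j{\left(A \right)} = 8$ ($j{\left(A \right)} = 5 + 3 = 8$)
$j{\left(-9 \right)} 242 - 81 = 8 \cdot 242 - 81 = 1936 - 81 = 1855$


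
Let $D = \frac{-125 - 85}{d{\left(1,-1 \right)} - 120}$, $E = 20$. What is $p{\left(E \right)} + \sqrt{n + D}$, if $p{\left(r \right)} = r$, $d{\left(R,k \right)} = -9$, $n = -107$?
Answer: $20 + \frac{i \sqrt{194833}}{43} \approx 20.0 + 10.265 i$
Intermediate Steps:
$D = \frac{70}{43}$ ($D = \frac{-125 - 85}{-9 - 120} = - \frac{210}{-129} = \left(-210\right) \left(- \frac{1}{129}\right) = \frac{70}{43} \approx 1.6279$)
$p{\left(E \right)} + \sqrt{n + D} = 20 + \sqrt{-107 + \frac{70}{43}} = 20 + \sqrt{- \frac{4531}{43}} = 20 + \frac{i \sqrt{194833}}{43}$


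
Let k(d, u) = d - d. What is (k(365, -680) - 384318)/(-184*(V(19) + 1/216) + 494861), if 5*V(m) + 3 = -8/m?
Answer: -98577567/126963920 ≈ -0.77642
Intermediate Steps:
k(d, u) = 0
V(m) = -⅗ - 8/(5*m) (V(m) = -⅗ + (-8/m)/5 = -⅗ - 8/(5*m))
(k(365, -680) - 384318)/(-184*(V(19) + 1/216) + 494861) = (0 - 384318)/(-184*((⅕)*(-8 - 3*19)/19 + 1/216) + 494861) = -384318/(-184*((⅕)*(1/19)*(-8 - 57) + 1/216) + 494861) = -384318/(-184*((⅕)*(1/19)*(-65) + 1/216) + 494861) = -384318/(-184*(-13/19 + 1/216) + 494861) = -384318/(-184*(-2789/4104) + 494861) = -384318/(64147/513 + 494861) = -384318/253927840/513 = -384318*513/253927840 = -98577567/126963920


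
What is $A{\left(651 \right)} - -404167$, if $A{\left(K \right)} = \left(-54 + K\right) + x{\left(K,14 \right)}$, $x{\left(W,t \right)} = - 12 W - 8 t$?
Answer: $396840$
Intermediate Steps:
$A{\left(K \right)} = -166 - 11 K$ ($A{\left(K \right)} = \left(-54 + K\right) - \left(112 + 12 K\right) = -166 - 11 K$)
$A{\left(651 \right)} - -404167 = \left(-166 - 7161\right) - -404167 = \left(-166 - 7161\right) + 404167 = -7327 + 404167 = 396840$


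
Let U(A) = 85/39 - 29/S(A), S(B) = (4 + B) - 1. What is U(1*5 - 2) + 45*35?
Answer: 40881/26 ≈ 1572.3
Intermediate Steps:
S(B) = 3 + B
U(A) = 85/39 - 29/(3 + A)
U(1*5 - 2) + 45*35 = (-876 + 85*(1*5 - 2))/(39*(3 + (1*5 - 2))) + 45*35 = (-876 + 85*(5 - 2))/(39*(3 + (5 - 2))) + 1575 = (-876 + 85*3)/(39*(3 + 3)) + 1575 = (1/39)*(-876 + 255)/6 + 1575 = (1/39)*(⅙)*(-621) + 1575 = -69/26 + 1575 = 40881/26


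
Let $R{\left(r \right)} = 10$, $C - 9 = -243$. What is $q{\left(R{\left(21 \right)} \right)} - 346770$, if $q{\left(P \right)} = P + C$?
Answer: $-346994$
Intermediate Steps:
$C = -234$ ($C = 9 - 243 = -234$)
$q{\left(P \right)} = -234 + P$ ($q{\left(P \right)} = P - 234 = -234 + P$)
$q{\left(R{\left(21 \right)} \right)} - 346770 = \left(-234 + 10\right) - 346770 = -224 - 346770 = -346994$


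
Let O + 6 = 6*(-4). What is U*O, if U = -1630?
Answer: 48900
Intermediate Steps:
O = -30 (O = -6 + 6*(-4) = -6 - 24 = -30)
U*O = -1630*(-30) = 48900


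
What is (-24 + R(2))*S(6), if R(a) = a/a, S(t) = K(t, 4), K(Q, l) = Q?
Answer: -138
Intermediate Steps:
S(t) = t
R(a) = 1
(-24 + R(2))*S(6) = (-24 + 1)*6 = -23*6 = -138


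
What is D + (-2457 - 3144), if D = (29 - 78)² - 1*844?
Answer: -4044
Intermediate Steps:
D = 1557 (D = (-49)² - 844 = 2401 - 844 = 1557)
D + (-2457 - 3144) = 1557 + (-2457 - 3144) = 1557 - 5601 = -4044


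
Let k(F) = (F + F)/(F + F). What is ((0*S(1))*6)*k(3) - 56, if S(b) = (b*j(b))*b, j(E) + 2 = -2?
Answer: -56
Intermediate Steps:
j(E) = -4 (j(E) = -2 - 2 = -4)
S(b) = -4*b**2 (S(b) = (b*(-4))*b = (-4*b)*b = -4*b**2)
k(F) = 1 (k(F) = (2*F)/((2*F)) = (2*F)*(1/(2*F)) = 1)
((0*S(1))*6)*k(3) - 56 = ((0*(-4*1**2))*6)*1 - 56 = ((0*(-4*1))*6)*1 - 56 = ((0*(-4))*6)*1 - 56 = (0*6)*1 - 56 = 0*1 - 56 = 0 - 56 = -56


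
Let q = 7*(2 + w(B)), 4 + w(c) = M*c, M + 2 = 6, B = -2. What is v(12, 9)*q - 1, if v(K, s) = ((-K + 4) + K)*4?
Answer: -1121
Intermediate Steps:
M = 4 (M = -2 + 6 = 4)
w(c) = -4 + 4*c
v(K, s) = 16 (v(K, s) = ((4 - K) + K)*4 = 4*4 = 16)
q = -70 (q = 7*(2 + (-4 + 4*(-2))) = 7*(2 + (-4 - 8)) = 7*(2 - 12) = 7*(-10) = -70)
v(12, 9)*q - 1 = 16*(-70) - 1 = -1120 - 1 = -1121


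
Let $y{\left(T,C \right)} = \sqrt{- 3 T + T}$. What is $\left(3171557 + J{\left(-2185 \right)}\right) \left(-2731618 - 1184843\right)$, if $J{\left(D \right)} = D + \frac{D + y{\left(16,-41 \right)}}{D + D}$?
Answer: $- \frac{24825447581445}{2} + \frac{7832922 i \sqrt{2}}{2185} \approx -1.2413 \cdot 10^{13} + 5069.8 i$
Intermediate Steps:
$y{\left(T,C \right)} = \sqrt{2} \sqrt{- T}$ ($y{\left(T,C \right)} = \sqrt{- 2 T} = \sqrt{2} \sqrt{- T}$)
$J{\left(D \right)} = D + \frac{D + 4 i \sqrt{2}}{2 D}$ ($J{\left(D \right)} = D + \frac{D + \sqrt{2} \sqrt{\left(-1\right) 16}}{D + D} = D + \frac{D + \sqrt{2} \sqrt{-16}}{2 D} = D + \left(D + \sqrt{2} \cdot 4 i\right) \frac{1}{2 D} = D + \left(D + 4 i \sqrt{2}\right) \frac{1}{2 D} = D + \frac{D + 4 i \sqrt{2}}{2 D}$)
$\left(3171557 + J{\left(-2185 \right)}\right) \left(-2731618 - 1184843\right) = \left(3171557 + \left(\frac{1}{2} - 2185 + \frac{2 i \sqrt{2}}{-2185}\right)\right) \left(-2731618 - 1184843\right) = \left(3171557 + \left(\frac{1}{2} - 2185 + 2 i \sqrt{2} \left(- \frac{1}{2185}\right)\right)\right) \left(-3916461\right) = \left(3171557 - \left(\frac{4369}{2} + \frac{2 i \sqrt{2}}{2185}\right)\right) \left(-3916461\right) = \left(\frac{6338745}{2} - \frac{2 i \sqrt{2}}{2185}\right) \left(-3916461\right) = - \frac{24825447581445}{2} + \frac{7832922 i \sqrt{2}}{2185}$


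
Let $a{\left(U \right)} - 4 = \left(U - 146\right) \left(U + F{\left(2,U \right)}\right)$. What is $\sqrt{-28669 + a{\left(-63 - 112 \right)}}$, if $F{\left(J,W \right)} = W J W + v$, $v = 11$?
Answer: $3 i \sqrt{2181919} \approx 4431.4 i$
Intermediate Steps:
$F{\left(J,W \right)} = 11 + J W^{2}$ ($F{\left(J,W \right)} = W J W + 11 = J W W + 11 = J W^{2} + 11 = 11 + J W^{2}$)
$a{\left(U \right)} = 4 + \left(-146 + U\right) \left(11 + U + 2 U^{2}\right)$ ($a{\left(U \right)} = 4 + \left(U - 146\right) \left(U + \left(11 + 2 U^{2}\right)\right) = 4 + \left(-146 + U\right) \left(11 + U + 2 U^{2}\right)$)
$\sqrt{-28669 + a{\left(-63 - 112 \right)}} = \sqrt{-28669 - \left(1602 - 2 \left(-63 - 112\right)^{3} + 135 \left(-63 - 112\right) + 291 \left(-63 - 112\right)^{2}\right)} = \sqrt{-28669 - \left(-22023 + 8911875 + 10718750\right)} = \sqrt{-28669 + \left(-1602 - 8911875 + 23625 + 2 \left(-5359375\right)\right)} = \sqrt{-28669 - 19608602} = \sqrt{-19637271} = 3 i \sqrt{2181919}$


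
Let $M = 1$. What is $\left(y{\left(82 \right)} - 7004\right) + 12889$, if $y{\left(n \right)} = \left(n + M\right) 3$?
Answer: $6134$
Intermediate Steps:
$y{\left(n \right)} = 3 + 3 n$ ($y{\left(n \right)} = \left(n + 1\right) 3 = \left(1 + n\right) 3 = 3 + 3 n$)
$\left(y{\left(82 \right)} - 7004\right) + 12889 = \left(\left(3 + 3 \cdot 82\right) - 7004\right) + 12889 = \left(\left(3 + 246\right) - 7004\right) + 12889 = \left(249 - 7004\right) + 12889 = -6755 + 12889 = 6134$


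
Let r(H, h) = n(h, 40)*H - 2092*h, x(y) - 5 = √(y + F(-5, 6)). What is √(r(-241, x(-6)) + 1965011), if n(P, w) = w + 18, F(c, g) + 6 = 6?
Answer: √(1940573 - 2092*I*√6) ≈ 1393.0 - 1.84*I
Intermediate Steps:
F(c, g) = 0 (F(c, g) = -6 + 6 = 0)
n(P, w) = 18 + w
x(y) = 5 + √y (x(y) = 5 + √(y + 0) = 5 + √y)
r(H, h) = -2092*h + 58*H (r(H, h) = (18 + 40)*H - 2092*h = 58*H - 2092*h = -2092*h + 58*H)
√(r(-241, x(-6)) + 1965011) = √((-2092*(5 + √(-6)) + 58*(-241)) + 1965011) = √((-2092*(5 + I*√6) - 13978) + 1965011) = √(((-10460 - 2092*I*√6) - 13978) + 1965011) = √((-24438 - 2092*I*√6) + 1965011) = √(1940573 - 2092*I*√6)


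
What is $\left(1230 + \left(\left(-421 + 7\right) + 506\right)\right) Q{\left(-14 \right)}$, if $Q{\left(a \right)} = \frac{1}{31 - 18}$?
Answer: $\frac{1322}{13} \approx 101.69$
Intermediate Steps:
$Q{\left(a \right)} = \frac{1}{13}$
$\left(1230 + \left(\left(-421 + 7\right) + 506\right)\right) Q{\left(-14 \right)} = \left(1230 + \left(\left(-421 + 7\right) + 506\right)\right) \frac{1}{13} = \left(1230 + \left(-414 + 506\right)\right) \frac{1}{13} = \left(1230 + 92\right) \frac{1}{13} = 1322 \cdot \frac{1}{13} = \frac{1322}{13}$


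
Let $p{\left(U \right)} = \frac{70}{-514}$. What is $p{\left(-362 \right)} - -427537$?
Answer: $\frac{109876974}{257} \approx 4.2754 \cdot 10^{5}$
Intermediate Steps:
$p{\left(U \right)} = - \frac{35}{257}$ ($p{\left(U \right)} = 70 \left(- \frac{1}{514}\right) = - \frac{35}{257}$)
$p{\left(-362 \right)} - -427537 = - \frac{35}{257} - -427537 = - \frac{35}{257} + 427537 = \frac{109876974}{257}$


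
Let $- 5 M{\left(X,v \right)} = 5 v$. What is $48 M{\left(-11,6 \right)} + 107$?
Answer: $-181$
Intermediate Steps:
$M{\left(X,v \right)} = - v$ ($M{\left(X,v \right)} = - \frac{5 v}{5} = - v$)
$48 M{\left(-11,6 \right)} + 107 = 48 \left(\left(-1\right) 6\right) + 107 = 48 \left(-6\right) + 107 = -288 + 107 = -181$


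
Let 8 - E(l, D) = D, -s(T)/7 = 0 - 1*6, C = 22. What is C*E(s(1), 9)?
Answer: -22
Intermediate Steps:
s(T) = 42 (s(T) = -7*(0 - 1*6) = -7*(0 - 6) = -7*(-6) = 42)
E(l, D) = 8 - D
C*E(s(1), 9) = 22*(8 - 1*9) = 22*(8 - 9) = 22*(-1) = -22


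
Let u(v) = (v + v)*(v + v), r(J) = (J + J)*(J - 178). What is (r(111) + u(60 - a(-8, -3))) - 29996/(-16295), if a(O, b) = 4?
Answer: -37937354/16295 ≈ -2328.2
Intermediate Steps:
r(J) = 2*J*(-178 + J) (r(J) = (2*J)*(-178 + J) = 2*J*(-178 + J))
u(v) = 4*v² (u(v) = (2*v)*(2*v) = 4*v²)
(r(111) + u(60 - a(-8, -3))) - 29996/(-16295) = (2*111*(-178 + 111) + 4*(60 - 1*4)²) - 29996/(-16295) = (2*111*(-67) + 4*(60 - 4)²) - 29996*(-1/16295) = (-14874 + 4*56²) + 29996/16295 = (-14874 + 4*3136) + 29996/16295 = (-14874 + 12544) + 29996/16295 = -2330 + 29996/16295 = -37937354/16295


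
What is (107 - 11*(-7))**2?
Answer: 33856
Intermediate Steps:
(107 - 11*(-7))**2 = (107 + 77)**2 = 184**2 = 33856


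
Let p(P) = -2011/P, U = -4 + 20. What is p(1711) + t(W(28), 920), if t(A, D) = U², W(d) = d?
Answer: 436005/1711 ≈ 254.82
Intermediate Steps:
U = 16
t(A, D) = 256 (t(A, D) = 16² = 256)
p(1711) + t(W(28), 920) = -2011/1711 + 256 = 436005/1711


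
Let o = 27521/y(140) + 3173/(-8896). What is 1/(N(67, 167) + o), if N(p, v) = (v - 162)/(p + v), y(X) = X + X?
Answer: 36429120/3568377149 ≈ 0.010209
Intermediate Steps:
y(X) = 2*X
N(p, v) = (-162 + v)/(p + v)
o = 30492297/311360 (o = 27521/((2*140)) + 3173/(-8896) = 27521/280 + 3173*(-1/8896) = 27521*(1/280) - 3173/8896 = 27521/280 - 3173/8896 = 30492297/311360 ≈ 97.933)
1/(N(67, 167) + o) = 1/((-162 + 167)/(67 + 167) + 30492297/311360) = 1/(5/234 + 30492297/311360) = 1/(3568377149/36429120) = 36429120/3568377149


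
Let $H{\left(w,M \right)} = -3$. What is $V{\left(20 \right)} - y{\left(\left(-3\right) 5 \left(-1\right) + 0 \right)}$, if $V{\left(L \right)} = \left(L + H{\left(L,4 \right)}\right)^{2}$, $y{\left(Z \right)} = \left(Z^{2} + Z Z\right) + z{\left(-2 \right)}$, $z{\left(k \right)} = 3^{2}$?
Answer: $-170$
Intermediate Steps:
$z{\left(k \right)} = 9$
$y{\left(Z \right)} = 9 + 2 Z^{2}$ ($y{\left(Z \right)} = \left(Z^{2} + Z Z\right) + 9 = \left(Z^{2} + Z^{2}\right) + 9 = 2 Z^{2} + 9 = 9 + 2 Z^{2}$)
$V{\left(L \right)} = \left(-3 + L\right)^{2}$ ($V{\left(L \right)} = \left(L - 3\right)^{2} = \left(-3 + L\right)^{2}$)
$V{\left(20 \right)} - y{\left(\left(-3\right) 5 \left(-1\right) + 0 \right)} = \left(-3 + 20\right)^{2} - \left(9 + 2 \left(\left(-3\right) 5 \left(-1\right) + 0\right)^{2}\right) = 17^{2} - \left(9 + 2 \left(\left(-15\right) \left(-1\right) + 0\right)^{2}\right) = 289 - \left(9 + 2 \left(15 + 0\right)^{2}\right) = 289 - \left(9 + 2 \cdot 15^{2}\right) = 289 - \left(9 + 2 \cdot 225\right) = 289 - \left(9 + 450\right) = 289 - 459 = -170$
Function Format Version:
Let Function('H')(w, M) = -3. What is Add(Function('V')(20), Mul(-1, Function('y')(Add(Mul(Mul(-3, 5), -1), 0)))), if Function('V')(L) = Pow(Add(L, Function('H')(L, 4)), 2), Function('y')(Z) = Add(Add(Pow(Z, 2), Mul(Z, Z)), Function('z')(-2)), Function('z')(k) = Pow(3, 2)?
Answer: -170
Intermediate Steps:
Function('z')(k) = 9
Function('y')(Z) = Add(9, Mul(2, Pow(Z, 2))) (Function('y')(Z) = Add(Add(Pow(Z, 2), Mul(Z, Z)), 9) = Add(Add(Pow(Z, 2), Pow(Z, 2)), 9) = Add(Mul(2, Pow(Z, 2)), 9) = Add(9, Mul(2, Pow(Z, 2))))
Function('V')(L) = Pow(Add(-3, L), 2) (Function('V')(L) = Pow(Add(L, -3), 2) = Pow(Add(-3, L), 2))
Add(Function('V')(20), Mul(-1, Function('y')(Add(Mul(Mul(-3, 5), -1), 0)))) = Add(Pow(Add(-3, 20), 2), Mul(-1, Add(9, Mul(2, Pow(Add(Mul(Mul(-3, 5), -1), 0), 2))))) = Add(Pow(17, 2), Mul(-1, Add(9, Mul(2, Pow(Add(Mul(-15, -1), 0), 2))))) = Add(289, Mul(-1, Add(9, Mul(2, Pow(Add(15, 0), 2))))) = Add(289, Mul(-1, Add(9, Mul(2, Pow(15, 2))))) = Add(289, Mul(-1, Add(9, Mul(2, 225)))) = Add(289, Mul(-1, Add(9, 450))) = Add(289, Mul(-1, 459)) = Add(289, -459) = -170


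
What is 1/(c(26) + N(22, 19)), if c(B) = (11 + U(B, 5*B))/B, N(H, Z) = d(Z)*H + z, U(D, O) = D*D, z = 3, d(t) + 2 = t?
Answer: 26/10489 ≈ 0.0024788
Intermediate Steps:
d(t) = -2 + t
U(D, O) = D**2
N(H, Z) = 3 + H*(-2 + Z) (N(H, Z) = (-2 + Z)*H + 3 = H*(-2 + Z) + 3 = 3 + H*(-2 + Z))
c(B) = (11 + B**2)/B
1/(c(26) + N(22, 19)) = 1/((26 + 11/26) + (3 + 22*(-2 + 19))) = 1/((26 + 11*(1/26)) + (3 + 22*17)) = 1/((26 + 11/26) + (3 + 374)) = 1/(687/26 + 377) = 1/(10489/26) = 26/10489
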